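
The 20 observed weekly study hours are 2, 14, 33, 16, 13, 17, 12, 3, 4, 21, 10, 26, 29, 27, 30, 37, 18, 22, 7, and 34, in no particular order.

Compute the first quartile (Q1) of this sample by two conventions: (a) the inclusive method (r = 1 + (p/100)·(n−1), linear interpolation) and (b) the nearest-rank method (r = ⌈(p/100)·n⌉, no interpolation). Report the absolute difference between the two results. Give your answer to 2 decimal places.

1.50

Sorted: 2, 3, 4, 7, 10, 12, 13, 14, 16, 17, 18, 21, 22, 26, 27, 29, 30, 33, 34, 37.
n = 20.
(a) r = 5.75; between ranks 5 (10) and 6 (12): 11.5.
(b) the nearest-rank method: rank 5 → 10.
|11.5 − 10| = 1.5.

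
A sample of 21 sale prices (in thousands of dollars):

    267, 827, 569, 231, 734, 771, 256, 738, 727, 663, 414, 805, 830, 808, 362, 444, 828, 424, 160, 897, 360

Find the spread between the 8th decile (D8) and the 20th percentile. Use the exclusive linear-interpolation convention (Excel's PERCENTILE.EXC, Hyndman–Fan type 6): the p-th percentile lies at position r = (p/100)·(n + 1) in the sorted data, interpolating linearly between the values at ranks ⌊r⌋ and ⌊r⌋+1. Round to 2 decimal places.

Sorted: 160, 231, 256, 267, 360, 362, 414, 424, 444, 569, 663, 727, 734, 738, 771, 805, 808, 827, 828, 830, 897.
n = 21.
P20: r = 4.4; ranks 4–5 are 267, 360; interpolating gives 304.2.
P80: r = 17.6; ranks 17–18 are 808, 827; interpolating gives 819.4.
Difference: 819.4 − 304.2 = 515.2.

515.20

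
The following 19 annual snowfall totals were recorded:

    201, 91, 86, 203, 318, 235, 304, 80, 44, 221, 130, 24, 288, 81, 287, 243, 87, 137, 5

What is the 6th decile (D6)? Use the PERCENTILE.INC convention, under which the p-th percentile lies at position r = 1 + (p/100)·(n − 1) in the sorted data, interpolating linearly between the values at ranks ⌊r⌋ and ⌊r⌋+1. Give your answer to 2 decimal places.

202.60

Sorted: 5, 24, 44, 80, 81, 86, 87, 91, 130, 137, 201, 203, 221, 235, 243, 287, 288, 304, 318.
n = 19.
r = 1 + (60/100)·(19 − 1) = 1 + 10.8 = 11.8.
Rank 11 is 201 and rank 12 is 203.
Interpolate: 201 + 0.8·(203 − 201) = 201 + 0.8·2 = 202.6.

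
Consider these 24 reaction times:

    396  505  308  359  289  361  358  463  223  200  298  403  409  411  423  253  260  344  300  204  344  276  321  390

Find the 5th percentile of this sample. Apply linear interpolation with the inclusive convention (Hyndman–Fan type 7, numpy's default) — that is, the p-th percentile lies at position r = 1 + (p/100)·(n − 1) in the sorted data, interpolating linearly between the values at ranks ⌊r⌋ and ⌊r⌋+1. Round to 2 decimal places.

Sorted: 200, 204, 223, 253, 260, 276, 289, 298, 300, 308, 321, 344, 344, 358, 359, 361, 390, 396, 403, 409, 411, 423, 463, 505.
n = 24.
r = 1 + (5/100)·(24 − 1) = 1 + 1.15 = 2.15.
Rank 2 is 204 and rank 3 is 223.
Interpolate: 204 + 0.15·(223 − 204) = 204 + 0.15·19 = 206.85.

206.85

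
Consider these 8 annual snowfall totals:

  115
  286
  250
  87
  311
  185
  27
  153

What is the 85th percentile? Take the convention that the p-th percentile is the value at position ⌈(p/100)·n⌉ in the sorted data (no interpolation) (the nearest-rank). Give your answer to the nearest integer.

286

Sorted: 27, 87, 115, 153, 185, 250, 286, 311.
n = 8.
Position = ⌈85/100 · 8⌉ = ⌈6.8⌉ = 7.
The value at rank 7 is 286.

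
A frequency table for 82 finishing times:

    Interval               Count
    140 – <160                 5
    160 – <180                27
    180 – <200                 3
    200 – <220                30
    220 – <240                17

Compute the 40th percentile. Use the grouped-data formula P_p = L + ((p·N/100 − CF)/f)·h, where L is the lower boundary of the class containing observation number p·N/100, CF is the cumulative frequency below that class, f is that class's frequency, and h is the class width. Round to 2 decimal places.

N = 82; target position k = 40/100 · 82 = 32.8.
Cumulative frequencies: 5, 32, 35, 65, 82.
Observation 32.8 falls in the class 180 – <200.
L = 180, CF = 32, f = 3, h = 20.
P40 = 180 + ((32.8 − 32)/3)·20 = 180 + 5.33333 = 185.333.

185.33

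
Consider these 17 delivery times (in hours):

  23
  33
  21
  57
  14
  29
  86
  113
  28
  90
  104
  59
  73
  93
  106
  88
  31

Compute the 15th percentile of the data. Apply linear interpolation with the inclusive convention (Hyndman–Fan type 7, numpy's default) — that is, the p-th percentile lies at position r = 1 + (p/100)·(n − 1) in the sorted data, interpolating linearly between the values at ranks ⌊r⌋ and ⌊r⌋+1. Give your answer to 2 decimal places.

Sorted: 14, 21, 23, 28, 29, 31, 33, 57, 59, 73, 86, 88, 90, 93, 104, 106, 113.
n = 17.
r = 1 + (15/100)·(17 − 1) = 1 + 2.4 = 3.4.
Rank 3 is 23 and rank 4 is 28.
Interpolate: 23 + 0.4·(28 − 23) = 23 + 0.4·5 = 25.

25.00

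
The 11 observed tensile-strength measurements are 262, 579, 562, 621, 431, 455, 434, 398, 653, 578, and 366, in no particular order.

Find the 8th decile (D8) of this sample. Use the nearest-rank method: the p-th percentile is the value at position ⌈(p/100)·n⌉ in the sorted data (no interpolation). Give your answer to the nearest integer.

579

Sorted: 262, 366, 398, 431, 434, 455, 562, 578, 579, 621, 653.
n = 11.
Position = ⌈80/100 · 11⌉ = ⌈8.8⌉ = 9.
The value at rank 9 is 579.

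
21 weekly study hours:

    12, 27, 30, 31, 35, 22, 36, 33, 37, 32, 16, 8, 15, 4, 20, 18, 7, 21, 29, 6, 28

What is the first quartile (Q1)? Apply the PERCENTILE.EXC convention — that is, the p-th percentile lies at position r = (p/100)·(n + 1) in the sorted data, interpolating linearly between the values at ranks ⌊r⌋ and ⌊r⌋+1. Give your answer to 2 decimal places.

Sorted: 4, 6, 7, 8, 12, 15, 16, 18, 20, 21, 22, 27, 28, 29, 30, 31, 32, 33, 35, 36, 37.
n = 21.
r = (25/100)·(21 + 1) = 5.5.
Rank 5 is 12 and rank 6 is 15.
Interpolate: 12 + 0.5·(15 − 12) = 12 + 0.5·3 = 13.5.

13.50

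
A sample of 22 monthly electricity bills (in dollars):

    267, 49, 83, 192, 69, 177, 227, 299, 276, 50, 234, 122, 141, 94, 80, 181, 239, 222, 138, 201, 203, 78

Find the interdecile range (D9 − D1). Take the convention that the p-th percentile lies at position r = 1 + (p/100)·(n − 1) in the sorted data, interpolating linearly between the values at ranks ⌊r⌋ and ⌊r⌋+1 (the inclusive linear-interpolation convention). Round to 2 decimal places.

Sorted: 49, 50, 69, 78, 80, 83, 94, 122, 138, 141, 177, 181, 192, 201, 203, 222, 227, 234, 239, 267, 276, 299.
n = 22.
P10: r = 3.1; ranks 3–4 are 69, 78; interpolating gives 69.9.
P90: r = 19.9; ranks 19–20 are 239, 267; interpolating gives 264.2.
Difference: 264.2 − 69.9 = 194.3.

194.30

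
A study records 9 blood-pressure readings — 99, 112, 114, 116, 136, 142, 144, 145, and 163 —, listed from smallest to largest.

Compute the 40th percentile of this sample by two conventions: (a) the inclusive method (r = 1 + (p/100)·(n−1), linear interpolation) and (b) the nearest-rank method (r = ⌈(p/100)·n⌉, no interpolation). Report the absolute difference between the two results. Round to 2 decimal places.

n = 9.
(a) r = 4.2; between ranks 4 (116) and 5 (136): 120.
(b) the nearest-rank method: rank 4 → 116.
|120 − 116| = 4.

4.00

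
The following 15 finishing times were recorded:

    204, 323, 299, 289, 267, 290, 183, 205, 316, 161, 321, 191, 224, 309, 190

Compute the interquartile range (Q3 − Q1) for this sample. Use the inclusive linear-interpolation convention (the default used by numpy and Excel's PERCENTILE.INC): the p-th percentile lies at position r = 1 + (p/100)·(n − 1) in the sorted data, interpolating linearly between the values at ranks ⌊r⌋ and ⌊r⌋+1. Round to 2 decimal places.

106.50

Sorted: 161, 183, 190, 191, 204, 205, 224, 267, 289, 290, 299, 309, 316, 321, 323.
n = 15.
P25: r = 4.5; ranks 4–5 are 191, 204; interpolating gives 197.5.
P75: r = 11.5; ranks 11–12 are 299, 309; interpolating gives 304.
Difference: 304 − 197.5 = 106.5.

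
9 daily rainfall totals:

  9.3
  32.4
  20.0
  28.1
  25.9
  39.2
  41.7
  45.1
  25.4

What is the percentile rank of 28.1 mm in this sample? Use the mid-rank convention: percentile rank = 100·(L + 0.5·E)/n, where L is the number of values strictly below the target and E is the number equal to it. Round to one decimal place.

50.0

Sorted: 9.3, 20.0, 25.4, 25.9, 28.1, 32.4, 39.2, 41.7, 45.1.
Count below 28.1: L = 4; count equal: E = 1; n = 9.
Percentile rank = 100·(4 + 0.5·1)/9 = 100·4.5/9 = 50.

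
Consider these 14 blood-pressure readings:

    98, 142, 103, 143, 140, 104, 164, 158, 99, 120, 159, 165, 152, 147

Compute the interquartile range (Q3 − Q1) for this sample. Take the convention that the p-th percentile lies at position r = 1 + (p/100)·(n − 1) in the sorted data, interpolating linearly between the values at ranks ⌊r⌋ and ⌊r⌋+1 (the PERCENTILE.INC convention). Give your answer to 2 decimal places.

48.50

Sorted: 98, 99, 103, 104, 120, 140, 142, 143, 147, 152, 158, 159, 164, 165.
n = 14.
P25: r = 4.25; ranks 4–5 are 104, 120; interpolating gives 108.
P75: r = 10.75; ranks 10–11 are 152, 158; interpolating gives 156.5.
Difference: 156.5 − 108 = 48.5.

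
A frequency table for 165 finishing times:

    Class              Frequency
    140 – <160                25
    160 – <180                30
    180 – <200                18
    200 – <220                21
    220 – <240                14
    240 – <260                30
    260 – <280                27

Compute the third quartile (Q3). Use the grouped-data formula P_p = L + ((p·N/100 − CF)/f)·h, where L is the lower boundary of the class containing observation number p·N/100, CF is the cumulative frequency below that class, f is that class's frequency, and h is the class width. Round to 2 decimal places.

N = 165; target position k = 75/100 · 165 = 123.75.
Cumulative frequencies: 25, 55, 73, 94, 108, 138, 165.
Observation 123.75 falls in the class 240 – <260.
L = 240, CF = 108, f = 30, h = 20.
P75 = 240 + ((123.75 − 108)/30)·20 = 240 + 10.5 = 250.5.

250.50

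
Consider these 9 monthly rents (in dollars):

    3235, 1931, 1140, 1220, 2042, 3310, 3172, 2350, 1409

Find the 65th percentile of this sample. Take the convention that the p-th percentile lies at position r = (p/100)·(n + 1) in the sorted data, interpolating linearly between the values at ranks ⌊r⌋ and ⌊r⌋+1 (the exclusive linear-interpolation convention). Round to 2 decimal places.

Sorted: 1140, 1220, 1409, 1931, 2042, 2350, 3172, 3235, 3310.
n = 9.
r = (65/100)·(9 + 1) = 6.5.
Rank 6 is 2350 and rank 7 is 3172.
Interpolate: 2350 + 0.5·(3172 − 2350) = 2350 + 0.5·822 = 2761.

2761.00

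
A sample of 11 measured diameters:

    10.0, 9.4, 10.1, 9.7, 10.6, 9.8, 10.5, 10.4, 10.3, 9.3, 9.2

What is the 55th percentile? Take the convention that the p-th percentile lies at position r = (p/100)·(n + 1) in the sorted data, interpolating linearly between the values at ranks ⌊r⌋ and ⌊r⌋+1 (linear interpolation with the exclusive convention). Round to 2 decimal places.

10.06

Sorted: 9.2, 9.3, 9.4, 9.7, 9.8, 10.0, 10.1, 10.3, 10.4, 10.5, 10.6.
n = 11.
r = (55/100)·(11 + 1) = 6.6.
Rank 6 is 10.0 and rank 7 is 10.1.
Interpolate: 10.0 + 0.6·(10.1 − 10.0) = 10.0 + 0.6·0.1 = 10.06.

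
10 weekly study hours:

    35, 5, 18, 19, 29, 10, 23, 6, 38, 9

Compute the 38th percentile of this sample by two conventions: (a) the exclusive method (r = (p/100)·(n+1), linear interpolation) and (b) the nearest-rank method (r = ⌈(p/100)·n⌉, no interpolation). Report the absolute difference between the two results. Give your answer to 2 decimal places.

Sorted: 5, 6, 9, 10, 18, 19, 23, 29, 35, 38.
n = 10.
(a) r = 4.18; between ranks 4 (10) and 5 (18): 11.44.
(b) the nearest-rank method: rank 4 → 10.
|11.44 − 10| = 1.44.

1.44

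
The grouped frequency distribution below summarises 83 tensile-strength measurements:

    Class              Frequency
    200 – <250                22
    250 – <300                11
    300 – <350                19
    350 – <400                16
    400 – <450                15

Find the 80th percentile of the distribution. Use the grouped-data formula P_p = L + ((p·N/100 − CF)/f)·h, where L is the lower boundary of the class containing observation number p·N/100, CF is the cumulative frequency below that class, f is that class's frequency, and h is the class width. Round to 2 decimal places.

395.00

N = 83; target position k = 80/100 · 83 = 66.4.
Cumulative frequencies: 22, 33, 52, 68, 83.
Observation 66.4 falls in the class 350 – <400.
L = 350, CF = 52, f = 16, h = 50.
P80 = 350 + ((66.4 − 52)/16)·50 = 350 + 45 = 395.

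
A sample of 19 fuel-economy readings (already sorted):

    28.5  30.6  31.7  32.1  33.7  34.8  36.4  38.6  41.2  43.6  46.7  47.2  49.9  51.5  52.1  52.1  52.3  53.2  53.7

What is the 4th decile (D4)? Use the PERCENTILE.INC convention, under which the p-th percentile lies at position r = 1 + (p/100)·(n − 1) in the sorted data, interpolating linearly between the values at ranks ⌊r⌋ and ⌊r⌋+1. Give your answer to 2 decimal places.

39.12

n = 19.
r = 1 + (40/100)·(19 − 1) = 1 + 7.2 = 8.2.
Rank 8 is 38.6 and rank 9 is 41.2.
Interpolate: 38.6 + 0.2·(41.2 − 38.6) = 38.6 + 0.2·2.6 = 39.12.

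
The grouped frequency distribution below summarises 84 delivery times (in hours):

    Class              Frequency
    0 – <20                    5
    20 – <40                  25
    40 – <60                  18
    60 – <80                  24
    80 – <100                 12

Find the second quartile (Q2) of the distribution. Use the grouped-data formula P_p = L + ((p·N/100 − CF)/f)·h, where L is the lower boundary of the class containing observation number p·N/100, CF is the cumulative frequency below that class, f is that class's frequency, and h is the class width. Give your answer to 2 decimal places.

N = 84; target position k = 50/100 · 84 = 42.
Cumulative frequencies: 5, 30, 48, 72, 84.
Observation 42 falls in the class 40 – <60.
L = 40, CF = 30, f = 18, h = 20.
P50 = 40 + ((42 − 30)/18)·20 = 40 + 13.3333 = 53.3333.

53.33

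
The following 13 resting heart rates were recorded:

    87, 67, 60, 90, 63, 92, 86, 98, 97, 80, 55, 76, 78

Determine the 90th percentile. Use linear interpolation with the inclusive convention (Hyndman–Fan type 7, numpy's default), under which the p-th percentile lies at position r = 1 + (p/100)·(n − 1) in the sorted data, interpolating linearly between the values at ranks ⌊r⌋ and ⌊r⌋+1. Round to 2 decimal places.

Sorted: 55, 60, 63, 67, 76, 78, 80, 86, 87, 90, 92, 97, 98.
n = 13.
r = 1 + (90/100)·(13 − 1) = 1 + 10.8 = 11.8.
Rank 11 is 92 and rank 12 is 97.
Interpolate: 92 + 0.8·(97 − 92) = 92 + 0.8·5 = 96.

96.00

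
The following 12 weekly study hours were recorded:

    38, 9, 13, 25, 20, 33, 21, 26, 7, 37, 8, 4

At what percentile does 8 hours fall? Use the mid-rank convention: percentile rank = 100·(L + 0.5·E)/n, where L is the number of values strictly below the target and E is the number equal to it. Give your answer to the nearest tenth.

20.8

Sorted: 4, 7, 8, 9, 13, 20, 21, 25, 26, 33, 37, 38.
Count below 8: L = 2; count equal: E = 1; n = 12.
Percentile rank = 100·(2 + 0.5·1)/12 = 100·2.5/12 = 20.83.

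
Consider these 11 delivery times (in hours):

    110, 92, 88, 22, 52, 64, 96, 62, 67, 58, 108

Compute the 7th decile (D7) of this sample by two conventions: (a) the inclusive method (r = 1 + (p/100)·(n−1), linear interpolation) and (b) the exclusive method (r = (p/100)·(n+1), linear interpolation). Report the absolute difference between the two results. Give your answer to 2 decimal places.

1.60

Sorted: 22, 52, 58, 62, 64, 67, 88, 92, 96, 108, 110.
n = 11.
(a) r = 8 → value at rank 8 = 92.
(b) r = 8.4; between ranks 8 (92) and 9 (96): 93.6.
|92 − 93.6| = 1.6.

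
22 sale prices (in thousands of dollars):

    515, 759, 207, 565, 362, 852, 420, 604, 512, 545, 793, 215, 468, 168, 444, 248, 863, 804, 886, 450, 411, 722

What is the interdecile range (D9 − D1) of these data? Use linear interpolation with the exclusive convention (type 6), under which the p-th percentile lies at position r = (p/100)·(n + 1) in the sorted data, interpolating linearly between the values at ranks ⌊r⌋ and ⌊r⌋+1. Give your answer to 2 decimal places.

Sorted: 168, 207, 215, 248, 362, 411, 420, 444, 450, 468, 512, 515, 545, 565, 604, 722, 759, 793, 804, 852, 863, 886.
n = 22.
P10: r = 2.3; ranks 2–3 are 207, 215; interpolating gives 209.4.
P90: r = 20.7; ranks 20–21 are 852, 863; interpolating gives 859.7.
Difference: 859.7 − 209.4 = 650.3.

650.30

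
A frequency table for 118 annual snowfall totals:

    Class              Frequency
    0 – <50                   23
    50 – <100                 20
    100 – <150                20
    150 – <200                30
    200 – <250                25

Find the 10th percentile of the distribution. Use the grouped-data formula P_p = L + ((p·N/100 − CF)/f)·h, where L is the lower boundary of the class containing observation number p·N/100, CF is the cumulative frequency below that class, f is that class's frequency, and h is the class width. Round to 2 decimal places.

N = 118; target position k = 10/100 · 118 = 11.8.
Cumulative frequencies: 23, 43, 63, 93, 118.
Observation 11.8 falls in the class 0 – <50.
L = 0, CF = 0, f = 23, h = 50.
P10 = 0 + ((11.8 − 0)/23)·50 = 0 + 25.6522 = 25.6522.

25.65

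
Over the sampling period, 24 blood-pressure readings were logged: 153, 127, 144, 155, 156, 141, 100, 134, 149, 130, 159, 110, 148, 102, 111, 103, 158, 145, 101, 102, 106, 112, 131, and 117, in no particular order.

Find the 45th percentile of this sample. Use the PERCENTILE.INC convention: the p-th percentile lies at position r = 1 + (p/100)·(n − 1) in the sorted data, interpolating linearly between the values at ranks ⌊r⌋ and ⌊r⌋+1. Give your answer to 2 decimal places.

Sorted: 100, 101, 102, 102, 103, 106, 110, 111, 112, 117, 127, 130, 131, 134, 141, 144, 145, 148, 149, 153, 155, 156, 158, 159.
n = 24.
r = 1 + (45/100)·(24 − 1) = 1 + 10.35 = 11.35.
Rank 11 is 127 and rank 12 is 130.
Interpolate: 127 + 0.35·(130 − 127) = 127 + 0.35·3 = 128.05.

128.05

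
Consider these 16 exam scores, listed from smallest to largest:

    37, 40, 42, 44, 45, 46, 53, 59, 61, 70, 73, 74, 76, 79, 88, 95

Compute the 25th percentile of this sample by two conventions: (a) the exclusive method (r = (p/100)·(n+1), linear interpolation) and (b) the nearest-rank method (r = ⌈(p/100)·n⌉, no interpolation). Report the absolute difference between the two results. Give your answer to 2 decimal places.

n = 16.
(a) r = 4.25; between ranks 4 (44) and 5 (45): 44.25.
(b) the nearest-rank method: rank 4 → 44.
|44.25 − 44| = 0.25.

0.25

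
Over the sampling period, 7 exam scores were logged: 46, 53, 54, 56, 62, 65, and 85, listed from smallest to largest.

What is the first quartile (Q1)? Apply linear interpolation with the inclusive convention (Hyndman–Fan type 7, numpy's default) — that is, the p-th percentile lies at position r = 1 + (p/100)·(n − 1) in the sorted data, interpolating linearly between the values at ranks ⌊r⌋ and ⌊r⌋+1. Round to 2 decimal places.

53.50

n = 7.
r = 1 + (25/100)·(7 − 1) = 1 + 1.5 = 2.5.
Rank 2 is 53 and rank 3 is 54.
Interpolate: 53 + 0.5·(54 − 53) = 53 + 0.5·1 = 53.5.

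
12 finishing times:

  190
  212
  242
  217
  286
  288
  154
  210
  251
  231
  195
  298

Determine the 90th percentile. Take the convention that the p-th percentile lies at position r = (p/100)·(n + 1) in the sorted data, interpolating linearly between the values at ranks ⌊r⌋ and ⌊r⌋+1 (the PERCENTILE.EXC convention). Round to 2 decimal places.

Sorted: 154, 190, 195, 210, 212, 217, 231, 242, 251, 286, 288, 298.
n = 12.
r = (90/100)·(12 + 1) = 11.7.
Rank 11 is 288 and rank 12 is 298.
Interpolate: 288 + 0.7·(298 − 288) = 288 + 0.7·10 = 295.

295.00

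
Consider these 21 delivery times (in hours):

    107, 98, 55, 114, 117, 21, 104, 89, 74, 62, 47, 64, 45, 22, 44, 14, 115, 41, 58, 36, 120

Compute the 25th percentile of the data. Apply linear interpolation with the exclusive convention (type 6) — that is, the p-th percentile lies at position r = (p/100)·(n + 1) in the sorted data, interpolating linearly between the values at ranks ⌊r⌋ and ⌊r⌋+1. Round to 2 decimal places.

Sorted: 14, 21, 22, 36, 41, 44, 45, 47, 55, 58, 62, 64, 74, 89, 98, 104, 107, 114, 115, 117, 120.
n = 21.
r = (25/100)·(21 + 1) = 5.5.
Rank 5 is 41 and rank 6 is 44.
Interpolate: 41 + 0.5·(44 − 41) = 41 + 0.5·3 = 42.5.

42.50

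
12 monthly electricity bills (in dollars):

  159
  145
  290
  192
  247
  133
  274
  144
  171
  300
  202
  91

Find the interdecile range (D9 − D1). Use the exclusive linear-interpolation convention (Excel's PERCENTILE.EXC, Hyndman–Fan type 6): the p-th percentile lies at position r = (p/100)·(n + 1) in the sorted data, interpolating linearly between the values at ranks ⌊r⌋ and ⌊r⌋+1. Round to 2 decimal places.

Sorted: 91, 133, 144, 145, 159, 171, 192, 202, 247, 274, 290, 300.
n = 12.
P10: r = 1.3; ranks 1–2 are 91, 133; interpolating gives 103.6.
P90: r = 11.7; ranks 11–12 are 290, 300; interpolating gives 297.
Difference: 297 − 103.6 = 193.4.

193.40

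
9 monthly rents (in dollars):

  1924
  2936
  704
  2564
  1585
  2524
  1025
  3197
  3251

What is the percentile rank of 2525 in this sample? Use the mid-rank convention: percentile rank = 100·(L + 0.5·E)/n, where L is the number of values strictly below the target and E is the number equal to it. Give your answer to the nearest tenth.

55.6

Sorted: 704, 1025, 1585, 1924, 2524, 2564, 2936, 3197, 3251.
Count below 2525: L = 5; count equal: E = 0; n = 9.
Percentile rank = 100·(5 + 0.5·0)/9 = 100·5/9 = 55.56.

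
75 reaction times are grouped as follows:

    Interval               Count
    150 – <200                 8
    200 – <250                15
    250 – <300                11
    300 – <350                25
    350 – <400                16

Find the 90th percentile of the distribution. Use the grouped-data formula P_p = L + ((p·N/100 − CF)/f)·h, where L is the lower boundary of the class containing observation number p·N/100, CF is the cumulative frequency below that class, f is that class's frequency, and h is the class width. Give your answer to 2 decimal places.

N = 75; target position k = 90/100 · 75 = 67.5.
Cumulative frequencies: 8, 23, 34, 59, 75.
Observation 67.5 falls in the class 350 – <400.
L = 350, CF = 59, f = 16, h = 50.
P90 = 350 + ((67.5 − 59)/16)·50 = 350 + 26.5625 = 376.562.

376.56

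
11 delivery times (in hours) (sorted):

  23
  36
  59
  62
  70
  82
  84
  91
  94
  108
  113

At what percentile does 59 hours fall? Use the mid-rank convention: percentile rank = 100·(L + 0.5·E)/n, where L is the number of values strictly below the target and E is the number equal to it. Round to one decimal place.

Count below 59: L = 2; count equal: E = 1; n = 11.
Percentile rank = 100·(2 + 0.5·1)/11 = 100·2.5/11 = 22.73.

22.7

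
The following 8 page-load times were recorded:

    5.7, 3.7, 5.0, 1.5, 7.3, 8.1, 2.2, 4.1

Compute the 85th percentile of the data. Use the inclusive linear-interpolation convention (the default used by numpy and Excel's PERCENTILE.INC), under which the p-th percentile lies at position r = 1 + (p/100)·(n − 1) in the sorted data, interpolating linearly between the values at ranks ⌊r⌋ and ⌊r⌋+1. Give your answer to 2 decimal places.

7.22

Sorted: 1.5, 2.2, 3.7, 4.1, 5.0, 5.7, 7.3, 8.1.
n = 8.
r = 1 + (85/100)·(8 − 1) = 1 + 5.95 = 6.95.
Rank 6 is 5.7 and rank 7 is 7.3.
Interpolate: 5.7 + 0.95·(7.3 − 5.7) = 5.7 + 0.95·1.6 = 7.22.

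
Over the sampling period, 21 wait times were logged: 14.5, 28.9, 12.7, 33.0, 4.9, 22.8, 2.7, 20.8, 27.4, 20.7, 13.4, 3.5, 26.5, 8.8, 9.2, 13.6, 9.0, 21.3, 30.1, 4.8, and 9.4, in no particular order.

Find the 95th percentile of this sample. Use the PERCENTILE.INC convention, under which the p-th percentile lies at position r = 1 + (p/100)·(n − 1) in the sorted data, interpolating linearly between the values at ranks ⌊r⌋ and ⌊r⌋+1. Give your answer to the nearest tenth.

30.1

Sorted: 2.7, 3.5, 4.8, 4.9, 8.8, 9.0, 9.2, 9.4, 12.7, 13.4, 13.6, 14.5, 20.7, 20.8, 21.3, 22.8, 26.5, 27.4, 28.9, 30.1, 33.0.
n = 21.
r = 1 + (95/100)·(21 − 1) = 1 + 19 = 20.
r is an integer, so P95 is the value at rank 20: 30.1.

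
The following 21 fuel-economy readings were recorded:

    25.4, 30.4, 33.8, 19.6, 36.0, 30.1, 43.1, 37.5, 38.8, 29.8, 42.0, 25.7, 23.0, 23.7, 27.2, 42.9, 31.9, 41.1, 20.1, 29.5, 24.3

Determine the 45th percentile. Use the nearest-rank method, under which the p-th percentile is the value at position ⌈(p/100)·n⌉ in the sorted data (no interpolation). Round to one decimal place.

Sorted: 19.6, 20.1, 23.0, 23.7, 24.3, 25.4, 25.7, 27.2, 29.5, 29.8, 30.1, 30.4, 31.9, 33.8, 36.0, 37.5, 38.8, 41.1, 42.0, 42.9, 43.1.
n = 21.
Position = ⌈45/100 · 21⌉ = ⌈9.45⌉ = 10.
The value at rank 10 is 29.8.

29.8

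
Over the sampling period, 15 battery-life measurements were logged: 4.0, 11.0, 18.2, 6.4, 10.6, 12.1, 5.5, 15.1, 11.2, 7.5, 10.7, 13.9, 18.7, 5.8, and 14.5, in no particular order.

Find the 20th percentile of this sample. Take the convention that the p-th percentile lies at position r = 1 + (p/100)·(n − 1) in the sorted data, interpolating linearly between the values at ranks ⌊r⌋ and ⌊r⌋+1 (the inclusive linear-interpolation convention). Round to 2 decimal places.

Sorted: 4.0, 5.5, 5.8, 6.4, 7.5, 10.6, 10.7, 11.0, 11.2, 12.1, 13.9, 14.5, 15.1, 18.2, 18.7.
n = 15.
r = 1 + (20/100)·(15 − 1) = 1 + 2.8 = 3.8.
Rank 3 is 5.8 and rank 4 is 6.4.
Interpolate: 5.8 + 0.8·(6.4 − 5.8) = 5.8 + 0.8·0.6 = 6.28.

6.28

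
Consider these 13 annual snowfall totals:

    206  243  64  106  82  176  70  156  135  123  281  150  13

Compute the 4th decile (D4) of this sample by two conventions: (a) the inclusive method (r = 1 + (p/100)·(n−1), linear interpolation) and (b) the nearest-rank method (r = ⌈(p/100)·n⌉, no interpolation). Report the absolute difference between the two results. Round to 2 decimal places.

Sorted: 13, 64, 70, 82, 106, 123, 135, 150, 156, 176, 206, 243, 281.
n = 13.
(a) r = 5.8; between ranks 5 (106) and 6 (123): 119.6.
(b) the nearest-rank method: rank 6 → 123.
|119.6 − 123| = 3.4.

3.40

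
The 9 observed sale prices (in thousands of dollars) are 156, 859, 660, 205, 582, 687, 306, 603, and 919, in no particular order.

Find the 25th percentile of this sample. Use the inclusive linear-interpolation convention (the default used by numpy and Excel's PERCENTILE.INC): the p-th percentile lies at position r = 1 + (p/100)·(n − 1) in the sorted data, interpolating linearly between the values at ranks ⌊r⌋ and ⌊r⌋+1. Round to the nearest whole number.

Sorted: 156, 205, 306, 582, 603, 660, 687, 859, 919.
n = 9.
r = 1 + (25/100)·(9 − 1) = 1 + 2 = 3.
r is an integer, so P25 is the value at rank 3: 306.

306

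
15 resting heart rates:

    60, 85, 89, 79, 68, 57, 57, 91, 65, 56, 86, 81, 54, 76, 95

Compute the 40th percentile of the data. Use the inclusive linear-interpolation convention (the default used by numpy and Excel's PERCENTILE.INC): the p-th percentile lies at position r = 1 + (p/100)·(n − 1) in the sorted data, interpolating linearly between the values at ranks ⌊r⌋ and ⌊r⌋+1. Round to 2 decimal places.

66.80

Sorted: 54, 56, 57, 57, 60, 65, 68, 76, 79, 81, 85, 86, 89, 91, 95.
n = 15.
r = 1 + (40/100)·(15 − 1) = 1 + 5.6 = 6.6.
Rank 6 is 65 and rank 7 is 68.
Interpolate: 65 + 0.6·(68 − 65) = 65 + 0.6·3 = 66.8.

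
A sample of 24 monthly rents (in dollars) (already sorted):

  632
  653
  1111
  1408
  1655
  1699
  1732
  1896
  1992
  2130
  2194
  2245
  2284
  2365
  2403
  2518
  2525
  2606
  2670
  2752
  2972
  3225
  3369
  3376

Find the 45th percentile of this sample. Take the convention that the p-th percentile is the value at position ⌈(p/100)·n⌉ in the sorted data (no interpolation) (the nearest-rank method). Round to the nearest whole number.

n = 24.
Position = ⌈45/100 · 24⌉ = ⌈10.8⌉ = 11.
The value at rank 11 is 2194.

2194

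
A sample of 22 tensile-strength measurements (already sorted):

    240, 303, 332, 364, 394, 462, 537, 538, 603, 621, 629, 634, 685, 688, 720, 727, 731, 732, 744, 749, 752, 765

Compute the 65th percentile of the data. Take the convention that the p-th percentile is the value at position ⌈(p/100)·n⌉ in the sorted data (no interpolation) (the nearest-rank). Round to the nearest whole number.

n = 22.
Position = ⌈65/100 · 22⌉ = ⌈14.3⌉ = 15.
The value at rank 15 is 720.

720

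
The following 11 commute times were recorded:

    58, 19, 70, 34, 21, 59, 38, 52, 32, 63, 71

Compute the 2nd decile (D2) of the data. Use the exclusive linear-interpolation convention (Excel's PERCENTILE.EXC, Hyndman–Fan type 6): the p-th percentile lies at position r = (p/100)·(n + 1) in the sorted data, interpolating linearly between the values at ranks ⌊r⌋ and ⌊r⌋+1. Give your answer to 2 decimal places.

25.40

Sorted: 19, 21, 32, 34, 38, 52, 58, 59, 63, 70, 71.
n = 11.
r = (20/100)·(11 + 1) = 2.4.
Rank 2 is 21 and rank 3 is 32.
Interpolate: 21 + 0.4·(32 − 21) = 21 + 0.4·11 = 25.4.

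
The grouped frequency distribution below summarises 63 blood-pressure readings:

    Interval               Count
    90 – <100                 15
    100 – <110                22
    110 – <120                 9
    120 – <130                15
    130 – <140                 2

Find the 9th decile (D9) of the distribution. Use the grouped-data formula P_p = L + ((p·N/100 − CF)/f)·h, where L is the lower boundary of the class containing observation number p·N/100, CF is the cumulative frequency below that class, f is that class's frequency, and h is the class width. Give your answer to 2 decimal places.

127.13

N = 63; target position k = 90/100 · 63 = 56.7.
Cumulative frequencies: 15, 37, 46, 61, 63.
Observation 56.7 falls in the class 120 – <130.
L = 120, CF = 46, f = 15, h = 10.
P90 = 120 + ((56.7 − 46)/15)·10 = 120 + 7.13333 = 127.133.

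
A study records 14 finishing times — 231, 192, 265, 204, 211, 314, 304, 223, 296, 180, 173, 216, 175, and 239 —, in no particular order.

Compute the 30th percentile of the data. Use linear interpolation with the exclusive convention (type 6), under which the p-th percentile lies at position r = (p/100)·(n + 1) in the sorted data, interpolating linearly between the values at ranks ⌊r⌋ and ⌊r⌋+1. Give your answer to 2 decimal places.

198.00

Sorted: 173, 175, 180, 192, 204, 211, 216, 223, 231, 239, 265, 296, 304, 314.
n = 14.
r = (30/100)·(14 + 1) = 4.5.
Rank 4 is 192 and rank 5 is 204.
Interpolate: 192 + 0.5·(204 − 192) = 192 + 0.5·12 = 198.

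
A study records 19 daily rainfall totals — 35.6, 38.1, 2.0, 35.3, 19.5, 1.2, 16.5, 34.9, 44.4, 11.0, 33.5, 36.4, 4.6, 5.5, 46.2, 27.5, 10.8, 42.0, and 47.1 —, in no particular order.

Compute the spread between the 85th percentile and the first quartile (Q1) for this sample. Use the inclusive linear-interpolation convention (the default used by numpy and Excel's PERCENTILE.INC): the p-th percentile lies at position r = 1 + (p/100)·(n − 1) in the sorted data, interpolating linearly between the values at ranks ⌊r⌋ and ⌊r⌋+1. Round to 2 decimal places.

31.82

Sorted: 1.2, 2.0, 4.6, 5.5, 10.8, 11.0, 16.5, 19.5, 27.5, 33.5, 34.9, 35.3, 35.6, 36.4, 38.1, 42.0, 44.4, 46.2, 47.1.
n = 19.
P25: r = 5.5; ranks 5–6 are 10.8, 11.0; interpolating gives 10.9.
P85: r = 16.3; ranks 16–17 are 42.0, 44.4; interpolating gives 42.72.
Difference: 42.72 − 10.9 = 31.82.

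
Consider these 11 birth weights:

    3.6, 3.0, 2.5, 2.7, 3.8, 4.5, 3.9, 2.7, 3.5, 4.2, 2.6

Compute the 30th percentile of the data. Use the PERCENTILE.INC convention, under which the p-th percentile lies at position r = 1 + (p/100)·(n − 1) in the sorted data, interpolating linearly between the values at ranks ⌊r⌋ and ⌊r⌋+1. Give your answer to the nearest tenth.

Sorted: 2.5, 2.6, 2.7, 2.7, 3.0, 3.5, 3.6, 3.8, 3.9, 4.2, 4.5.
n = 11.
r = 1 + (30/100)·(11 − 1) = 1 + 3 = 4.
r is an integer, so P30 is the value at rank 4: 2.7.

2.7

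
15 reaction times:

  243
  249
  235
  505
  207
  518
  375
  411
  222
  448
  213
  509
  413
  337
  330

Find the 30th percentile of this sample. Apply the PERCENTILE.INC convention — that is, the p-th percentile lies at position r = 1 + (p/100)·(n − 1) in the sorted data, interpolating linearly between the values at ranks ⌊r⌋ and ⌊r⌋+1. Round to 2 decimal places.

Sorted: 207, 213, 222, 235, 243, 249, 330, 337, 375, 411, 413, 448, 505, 509, 518.
n = 15.
r = 1 + (30/100)·(15 − 1) = 1 + 4.2 = 5.2.
Rank 5 is 243 and rank 6 is 249.
Interpolate: 243 + 0.2·(249 − 243) = 243 + 0.2·6 = 244.2.

244.20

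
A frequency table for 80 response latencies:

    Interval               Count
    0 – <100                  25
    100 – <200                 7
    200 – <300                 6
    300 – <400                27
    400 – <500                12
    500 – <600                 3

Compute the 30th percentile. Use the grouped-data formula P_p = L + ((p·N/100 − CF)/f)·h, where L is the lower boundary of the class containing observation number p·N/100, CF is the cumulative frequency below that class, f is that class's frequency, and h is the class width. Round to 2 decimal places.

N = 80; target position k = 30/100 · 80 = 24.
Cumulative frequencies: 25, 32, 38, 65, 77, 80.
Observation 24 falls in the class 0 – <100.
L = 0, CF = 0, f = 25, h = 100.
P30 = 0 + ((24 − 0)/25)·100 = 0 + 96 = 96.

96.00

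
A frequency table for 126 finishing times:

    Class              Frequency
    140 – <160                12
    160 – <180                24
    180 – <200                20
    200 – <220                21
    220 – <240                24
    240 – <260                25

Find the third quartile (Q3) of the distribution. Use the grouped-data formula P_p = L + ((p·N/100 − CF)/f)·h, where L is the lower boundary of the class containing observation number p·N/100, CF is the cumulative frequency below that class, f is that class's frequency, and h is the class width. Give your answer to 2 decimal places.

N = 126; target position k = 75/100 · 126 = 94.5.
Cumulative frequencies: 12, 36, 56, 77, 101, 126.
Observation 94.5 falls in the class 220 – <240.
L = 220, CF = 77, f = 24, h = 20.
P75 = 220 + ((94.5 − 77)/24)·20 = 220 + 14.5833 = 234.583.

234.58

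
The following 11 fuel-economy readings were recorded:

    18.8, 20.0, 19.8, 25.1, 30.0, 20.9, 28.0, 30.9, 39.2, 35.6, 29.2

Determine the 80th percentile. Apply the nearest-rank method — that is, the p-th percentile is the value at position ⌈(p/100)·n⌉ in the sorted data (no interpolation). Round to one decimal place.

30.9

Sorted: 18.8, 19.8, 20.0, 20.9, 25.1, 28.0, 29.2, 30.0, 30.9, 35.6, 39.2.
n = 11.
Position = ⌈80/100 · 11⌉ = ⌈8.8⌉ = 9.
The value at rank 9 is 30.9.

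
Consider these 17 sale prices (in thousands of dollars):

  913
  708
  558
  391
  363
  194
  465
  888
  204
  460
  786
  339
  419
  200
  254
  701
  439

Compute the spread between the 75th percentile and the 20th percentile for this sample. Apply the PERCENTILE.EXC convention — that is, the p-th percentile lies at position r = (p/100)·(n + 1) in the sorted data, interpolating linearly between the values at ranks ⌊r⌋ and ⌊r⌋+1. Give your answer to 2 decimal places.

Sorted: 194, 200, 204, 254, 339, 363, 391, 419, 439, 460, 465, 558, 701, 708, 786, 888, 913.
n = 17.
P20: r = 3.6; ranks 3–4 are 204, 254; interpolating gives 234.
P75: r = 13.5; ranks 13–14 are 701, 708; interpolating gives 704.5.
Difference: 704.5 − 234 = 470.5.

470.50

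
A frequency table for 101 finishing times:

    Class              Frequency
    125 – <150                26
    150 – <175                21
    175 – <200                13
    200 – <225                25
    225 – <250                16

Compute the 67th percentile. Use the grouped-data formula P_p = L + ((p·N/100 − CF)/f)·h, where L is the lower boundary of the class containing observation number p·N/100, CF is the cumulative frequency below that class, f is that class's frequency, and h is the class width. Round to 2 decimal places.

N = 101; target position k = 67/100 · 101 = 67.67.
Cumulative frequencies: 26, 47, 60, 85, 101.
Observation 67.67 falls in the class 200 – <225.
L = 200, CF = 60, f = 25, h = 25.
P67 = 200 + ((67.67 − 60)/25)·25 = 200 + 7.67 = 207.67.

207.67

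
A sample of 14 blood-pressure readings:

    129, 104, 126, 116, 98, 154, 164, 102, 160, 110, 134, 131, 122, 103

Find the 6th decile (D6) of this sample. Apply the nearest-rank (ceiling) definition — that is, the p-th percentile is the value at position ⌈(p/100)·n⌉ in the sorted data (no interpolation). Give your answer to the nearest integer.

129

Sorted: 98, 102, 103, 104, 110, 116, 122, 126, 129, 131, 134, 154, 160, 164.
n = 14.
Position = ⌈60/100 · 14⌉ = ⌈8.4⌉ = 9.
The value at rank 9 is 129.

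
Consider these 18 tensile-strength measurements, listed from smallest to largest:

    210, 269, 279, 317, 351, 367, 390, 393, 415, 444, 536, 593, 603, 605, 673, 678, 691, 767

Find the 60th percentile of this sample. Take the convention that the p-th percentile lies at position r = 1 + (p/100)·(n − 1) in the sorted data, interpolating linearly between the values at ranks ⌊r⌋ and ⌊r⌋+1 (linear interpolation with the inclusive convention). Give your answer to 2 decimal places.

n = 18.
r = 1 + (60/100)·(18 − 1) = 1 + 10.2 = 11.2.
Rank 11 is 536 and rank 12 is 593.
Interpolate: 536 + 0.2·(593 − 536) = 536 + 0.2·57 = 547.4.

547.40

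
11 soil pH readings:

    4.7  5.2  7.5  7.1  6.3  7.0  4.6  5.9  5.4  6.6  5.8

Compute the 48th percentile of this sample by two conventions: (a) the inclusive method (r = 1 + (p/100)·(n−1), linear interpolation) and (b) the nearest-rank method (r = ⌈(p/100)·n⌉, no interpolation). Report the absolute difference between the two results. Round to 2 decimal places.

Sorted: 4.6, 4.7, 5.2, 5.4, 5.8, 5.9, 6.3, 6.6, 7.0, 7.1, 7.5.
n = 11.
(a) r = 5.8; between ranks 5 (5.8) and 6 (5.9): 5.88.
(b) the nearest-rank method: rank 6 → 5.9.
|5.88 − 5.9| = 0.02.

0.02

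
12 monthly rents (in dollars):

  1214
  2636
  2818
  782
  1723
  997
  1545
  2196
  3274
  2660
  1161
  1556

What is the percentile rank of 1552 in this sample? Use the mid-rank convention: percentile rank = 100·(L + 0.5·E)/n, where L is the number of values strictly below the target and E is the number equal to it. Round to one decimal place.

41.7

Sorted: 782, 997, 1161, 1214, 1545, 1556, 1723, 2196, 2636, 2660, 2818, 3274.
Count below 1552: L = 5; count equal: E = 0; n = 12.
Percentile rank = 100·(5 + 0.5·0)/12 = 100·5/12 = 41.67.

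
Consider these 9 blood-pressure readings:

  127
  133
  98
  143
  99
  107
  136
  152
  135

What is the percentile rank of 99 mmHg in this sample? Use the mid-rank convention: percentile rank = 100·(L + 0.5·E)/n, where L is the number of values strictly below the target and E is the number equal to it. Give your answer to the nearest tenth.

Sorted: 98, 99, 107, 127, 133, 135, 136, 143, 152.
Count below 99: L = 1; count equal: E = 1; n = 9.
Percentile rank = 100·(1 + 0.5·1)/9 = 100·1.5/9 = 16.67.

16.7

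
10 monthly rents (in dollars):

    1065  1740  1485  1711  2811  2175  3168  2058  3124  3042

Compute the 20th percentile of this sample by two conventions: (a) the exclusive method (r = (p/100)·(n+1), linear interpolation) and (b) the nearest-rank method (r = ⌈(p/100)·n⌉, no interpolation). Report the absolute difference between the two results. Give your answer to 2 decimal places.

45.20

Sorted: 1065, 1485, 1711, 1740, 2058, 2175, 2811, 3042, 3124, 3168.
n = 10.
(a) r = 2.2; between ranks 2 (1485) and 3 (1711): 1530.2.
(b) the nearest-rank method: rank 2 → 1485.
|1530.2 − 1485| = 45.2.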